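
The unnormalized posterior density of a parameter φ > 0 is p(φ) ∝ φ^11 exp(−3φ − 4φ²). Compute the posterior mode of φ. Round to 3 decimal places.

ℓ'(φ) = 11/φ − 3 − 8φ. Setting this to zero and multiplying by φ: 8φ² + 3φ − 11 = 0.
φ = (−3 + √(3² + 4·8·11)) / (2·8) = (−3 + √361) / 16 = (−3 + 19)/16 = 1.
ℓ''(φ) = −11/φ² − 8 < 0, confirming a maximum.

φ̂_MAP = 1.000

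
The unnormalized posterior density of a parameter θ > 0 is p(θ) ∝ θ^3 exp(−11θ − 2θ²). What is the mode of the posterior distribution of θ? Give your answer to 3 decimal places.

ℓ'(θ) = 3/θ − 11 − 4θ. Setting this to zero and multiplying by θ: 4θ² + 11θ − 3 = 0.
θ = (−11 + √(11² + 4·4·3)) / (2·4) = (−11 + √169) / 8 = (−11 + 13)/8 = 1/4.
ℓ''(θ) = −3/θ² − 4 < 0, confirming a maximum.

θ̂_MAP = 0.250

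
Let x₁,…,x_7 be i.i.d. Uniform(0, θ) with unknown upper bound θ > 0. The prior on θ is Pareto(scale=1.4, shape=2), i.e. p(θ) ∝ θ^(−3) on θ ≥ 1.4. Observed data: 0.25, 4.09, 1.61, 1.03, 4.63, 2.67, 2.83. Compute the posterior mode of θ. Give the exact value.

θ̂_MAP = 4.63

The Uniform(0, θ) likelihood is θ^(−n) for θ ≥ max(xᵢ), zero otherwise. Here max(xᵢ) = 4.63.
Posterior ∝ θ^(−3) · θ^(−7) = θ^(−10) on θ ≥ max(1.4, 4.63) = 4.63.
This density is strictly decreasing in θ, so the posterior mode lies at the lower boundary of the support.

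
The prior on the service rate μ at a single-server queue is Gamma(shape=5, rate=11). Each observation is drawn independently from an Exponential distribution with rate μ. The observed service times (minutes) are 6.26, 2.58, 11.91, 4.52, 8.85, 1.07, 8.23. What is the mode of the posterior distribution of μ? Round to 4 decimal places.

The Exponential(rate=μ) likelihood is ∝ μ^n e^(−μΣtᵢ). Here n = 7 and Σtᵢ = 6.26 + 2.58 + 11.91 + 4.52 + 8.85 + 1.07 + 8.23 = 43.42.
Posterior ∝ μ^4e^(−11μ) · μ^7e^(−43.42μ) = μ^11e^(−54.42μ), i.e. Gamma(12, 54.42).
Mode = (a−1)/b = 11/54.42 ≈ 0.2021.

μ̂_MAP = 0.2021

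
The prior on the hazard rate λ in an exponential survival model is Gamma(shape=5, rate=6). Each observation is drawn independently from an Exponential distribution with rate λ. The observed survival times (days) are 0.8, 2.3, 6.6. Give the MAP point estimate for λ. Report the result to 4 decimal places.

λ̂_MAP = 0.4459

The Exponential(rate=λ) likelihood is ∝ λ^n e^(−λΣtᵢ). Here n = 3 and Σtᵢ = 0.8 + 2.3 + 6.6 = 9.7.
Posterior ∝ λ^4e^(−6λ) · λ^3e^(−9.7λ) = λ^7e^(−15.7λ), i.e. Gamma(8, 15.7).
Mode = (a−1)/b = 7/15.7 ≈ 0.4459.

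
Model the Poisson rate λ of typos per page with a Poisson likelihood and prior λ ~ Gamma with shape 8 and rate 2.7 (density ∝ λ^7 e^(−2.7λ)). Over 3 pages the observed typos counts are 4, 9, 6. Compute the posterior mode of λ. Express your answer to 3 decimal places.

λ̂_MAP = 4.561

Σxᵢ = 4+9+6 = 19, with n = 3.
Posterior ∝ λ^7e^(−2.7λ) · λ^19e^(−3λ) = λ^26e^(−5.7λ), i.e. Gamma(shape=27, rate=5.7).
The mode of a Gamma(a, b) with a ≥ 1 (shape–rate) is (a−1)/b = 26/5.7 ≈ 4.561.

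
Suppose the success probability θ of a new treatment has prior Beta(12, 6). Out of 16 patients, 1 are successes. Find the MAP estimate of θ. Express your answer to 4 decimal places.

Prior: Beta(12, 6).
Data: 1 success in 16 trials. The binomial likelihood contributes θ(1−θ)^15, so the posterior is Beta(12+1, 6+15) = Beta(13, 21).
For Beta(a, b) with a, b > 1 the mode is (a−1)/(a+b−2) = 12/32 ≈ 0.3750.

θ̂_MAP = 0.3750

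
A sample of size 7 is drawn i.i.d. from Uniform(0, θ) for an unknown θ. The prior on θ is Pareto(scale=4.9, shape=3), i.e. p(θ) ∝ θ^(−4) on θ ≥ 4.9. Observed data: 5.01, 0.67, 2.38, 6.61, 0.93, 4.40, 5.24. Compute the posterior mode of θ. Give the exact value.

The Uniform(0, θ) likelihood is θ^(−n) for θ ≥ max(xᵢ), zero otherwise. Here max(xᵢ) = 6.61.
Posterior ∝ θ^(−4) · θ^(−7) = θ^(−11) on θ ≥ max(4.9, 6.61) = 6.61.
This density is strictly decreasing in θ, so the posterior mode lies at the lower boundary of the support.

θ̂_MAP = 6.61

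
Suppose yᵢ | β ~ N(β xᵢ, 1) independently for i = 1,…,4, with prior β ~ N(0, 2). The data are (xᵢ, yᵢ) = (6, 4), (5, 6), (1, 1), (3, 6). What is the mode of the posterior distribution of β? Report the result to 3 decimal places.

β̂_MAP = 1.021

log p(β | y) = −Σ(yᵢ − βxᵢ)²/(2·1) − β²/(2·2) + const.
Setting the derivative to zero: Σxᵢ(yᵢ − βxᵢ)/1 − β/2 = 0, so β = Σxᵢyᵢ / (Σxᵢ² + σ²/τ²).
Σxᵢyᵢ = 6·4 + 5·6 + 1·1 + 3·6 = 73; Σxᵢ² = 71; σ²/τ² = 0.5.
β̂_MAP = 73 / (71 + 0.5) = 73/71.5 ≈ 1.021.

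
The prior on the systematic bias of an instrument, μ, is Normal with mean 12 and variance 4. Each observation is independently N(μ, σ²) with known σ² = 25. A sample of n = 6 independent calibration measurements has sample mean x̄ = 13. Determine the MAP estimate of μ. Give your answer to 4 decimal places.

n = 6, x̄ = 13.
For a Normal prior and Normal likelihood with known variance, the posterior is Normal; its mode equals its mean, the precision-weighted average.
Prior precision 1/σ₀² = 1/4 = 0.25; data precision n/σ² = 6/25 = 0.24.
μ̂ = (0.25·12 + 0.24·13) / (0.25 + 0.24) = 6.12/0.49 = 612/49 ≈ 12.4898.

μ̂_MAP = 12.4898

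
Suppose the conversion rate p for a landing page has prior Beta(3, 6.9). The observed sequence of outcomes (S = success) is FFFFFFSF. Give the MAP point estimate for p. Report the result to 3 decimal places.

p̂_MAP = 0.189

Prior: Beta(3, 6.9).
Data: 1 success in 8 trials (from the sequence). The binomial likelihood contributes p(1−p)^7, so the posterior is Beta(3+1, 6.9+7) = Beta(4, 13.9).
For Beta(a, b) with a, b > 1 the mode is (a−1)/(a+b−2) = 3/15.9 ≈ 0.189.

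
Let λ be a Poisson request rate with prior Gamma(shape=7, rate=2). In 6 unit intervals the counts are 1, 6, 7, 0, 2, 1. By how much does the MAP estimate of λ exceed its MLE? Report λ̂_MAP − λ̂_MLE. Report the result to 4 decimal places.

MAP − MLE = 0.0417

Σxᵢ = 17. Posterior is Gamma(24, 8); MAP = (24−1)/8 = 23/8 ≈ 2.87500.
MLE = x̄ = 17/6 ≈ 2.83333.
Difference = 23/8 − 17/6 = 1/24 ≈ 0.0417.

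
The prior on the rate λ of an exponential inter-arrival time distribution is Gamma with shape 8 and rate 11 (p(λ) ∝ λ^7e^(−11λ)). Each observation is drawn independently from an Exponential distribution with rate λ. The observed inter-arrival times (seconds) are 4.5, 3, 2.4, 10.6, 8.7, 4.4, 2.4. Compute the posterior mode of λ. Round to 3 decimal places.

The Exponential(rate=λ) likelihood is ∝ λ^n e^(−λΣtᵢ). Here n = 7 and Σtᵢ = 4.5 + 3 + 2.4 + 10.6 + 8.7 + 4.4 + 2.4 = 36.
Posterior ∝ λ^7e^(−11λ) · λ^7e^(−36λ) = λ^14e^(−47λ), i.e. Gamma(15, 47).
Mode = (a−1)/b = 14/47 ≈ 0.298.

λ̂_MAP = 0.298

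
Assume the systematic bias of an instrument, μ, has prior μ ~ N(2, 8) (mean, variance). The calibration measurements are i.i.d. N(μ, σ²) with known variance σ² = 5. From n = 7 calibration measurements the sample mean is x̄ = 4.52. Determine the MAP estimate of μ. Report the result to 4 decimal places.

n = 7, x̄ = 4.52.
For a Normal prior and Normal likelihood with known variance, the posterior is Normal; its mode equals its mean, the precision-weighted average.
Prior precision 1/σ₀² = 1/8 = 0.125; data precision n/σ² = 7/5 = 1.4.
μ̂ = (0.125·2 + 1.4·4.52) / (0.125 + 1.4) = 6.578/1.525 = 6578/1525 ≈ 4.3134.

μ̂_MAP = 4.3134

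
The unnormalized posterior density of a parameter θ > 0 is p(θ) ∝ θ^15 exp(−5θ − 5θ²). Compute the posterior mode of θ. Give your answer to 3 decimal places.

θ̂_MAP = 1.000

ℓ'(θ) = 15/θ − 5 − 10θ. Setting this to zero and multiplying by θ: 10θ² + 5θ − 15 = 0.
θ = (−5 + √(5² + 4·10·15)) / (2·10) = (−5 + √625) / 20 = (−5 + 25)/20 = 1.
ℓ''(θ) = −15/θ² − 10 < 0, confirming a maximum.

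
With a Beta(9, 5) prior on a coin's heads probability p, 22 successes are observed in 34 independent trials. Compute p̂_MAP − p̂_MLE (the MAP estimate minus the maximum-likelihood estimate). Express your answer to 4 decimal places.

MAP − MLE = 0.0051

Posterior is Beta(31, 17); MAP = (31−1)/(48−2) = 30/46 ≈ 0.65217.
MLE ignores the prior: p̂_MLE = k/n = 22/34 ≈ 0.64706.
Difference = 30/46 − 22/34 = 2/391 ≈ 0.0051.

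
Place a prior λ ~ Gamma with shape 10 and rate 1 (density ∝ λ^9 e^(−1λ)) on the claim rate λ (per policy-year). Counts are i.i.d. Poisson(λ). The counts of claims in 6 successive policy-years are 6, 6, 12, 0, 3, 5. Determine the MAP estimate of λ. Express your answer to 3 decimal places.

λ̂_MAP = 5.857

Σxᵢ = 6+6+12+0+3+5 = 32, with n = 6.
Posterior ∝ λ^9e^(−1λ) · λ^32e^(−6λ) = λ^41e^(−7λ), i.e. Gamma(shape=42, rate=7).
The mode of a Gamma(a, b) with a ≥ 1 (shape–rate) is (a−1)/b = 41/7 ≈ 5.857.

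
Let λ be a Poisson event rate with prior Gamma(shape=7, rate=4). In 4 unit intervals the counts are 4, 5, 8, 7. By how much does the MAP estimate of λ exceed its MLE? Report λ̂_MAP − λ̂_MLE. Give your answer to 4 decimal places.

MAP − MLE = -2.2500

Σxᵢ = 24. Posterior is Gamma(31, 8); MAP = (31−1)/8 = 30/8 ≈ 3.75000.
MLE = x̄ = 24/4 ≈ 6.00000.
Difference = 30/8 − 24/4 = -9/4 ≈ -2.2500.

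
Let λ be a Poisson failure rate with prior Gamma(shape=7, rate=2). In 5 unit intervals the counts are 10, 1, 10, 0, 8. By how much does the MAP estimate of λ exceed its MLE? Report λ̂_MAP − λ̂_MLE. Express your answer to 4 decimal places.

Σxᵢ = 29. Posterior is Gamma(36, 7); MAP = (36−1)/7 = 35/7 ≈ 5.00000.
MLE = x̄ = 29/5 ≈ 5.80000.
Difference = 35/7 − 29/5 = -4/5 ≈ -0.8000.

MAP − MLE = -0.8000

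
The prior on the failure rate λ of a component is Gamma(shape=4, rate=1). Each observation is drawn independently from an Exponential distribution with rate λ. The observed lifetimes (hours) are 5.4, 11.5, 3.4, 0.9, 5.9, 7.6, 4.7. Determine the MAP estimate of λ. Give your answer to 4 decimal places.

λ̂_MAP = 0.2475

The Exponential(rate=λ) likelihood is ∝ λ^n e^(−λΣtᵢ). Here n = 7 and Σtᵢ = 5.4 + 11.5 + 3.4 + 0.9 + 5.9 + 7.6 + 4.7 = 39.4.
Posterior ∝ λ^3e^(−1λ) · λ^7e^(−39.4λ) = λ^10e^(−40.4λ), i.e. Gamma(11, 40.4).
Mode = (a−1)/b = 10/40.4 ≈ 0.2475.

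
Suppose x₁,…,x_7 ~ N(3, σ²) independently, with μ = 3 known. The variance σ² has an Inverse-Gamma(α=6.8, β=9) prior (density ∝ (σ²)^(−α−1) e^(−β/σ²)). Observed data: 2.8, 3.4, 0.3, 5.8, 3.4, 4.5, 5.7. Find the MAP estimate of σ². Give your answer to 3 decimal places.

Sum of squared deviations about the known mean: SS = (2.8−3)² + (3.4−3)² + (0.3−3)² + (5.8−3)² + (3.4−3)² + (4.5−3)² + (5.7−3)² = 25.03.
The Normal likelihood contributes (σ²)^(−n/2) exp(−SS/(2σ²)), so the posterior is Inverse-Gamma(α + n/2, β + SS/2) = Inverse-Gamma(10.3, 21.515).
The mode of Inverse-Gamma(a, b) is b/(a+1) = 21.515/11.3 ≈ 1.904.

σ̂²_MAP = 1.904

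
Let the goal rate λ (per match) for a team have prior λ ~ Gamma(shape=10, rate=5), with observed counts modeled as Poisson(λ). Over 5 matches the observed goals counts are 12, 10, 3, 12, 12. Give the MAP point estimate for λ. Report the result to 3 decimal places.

λ̂_MAP = 5.800

Σxᵢ = 12+10+3+12+12 = 49, with n = 5.
Posterior ∝ λ^9e^(−5λ) · λ^49e^(−5λ) = λ^58e^(−10λ), i.e. Gamma(shape=59, rate=10).
The mode of a Gamma(a, b) with a ≥ 1 (shape–rate) is (a−1)/b = 58/10 ≈ 5.800.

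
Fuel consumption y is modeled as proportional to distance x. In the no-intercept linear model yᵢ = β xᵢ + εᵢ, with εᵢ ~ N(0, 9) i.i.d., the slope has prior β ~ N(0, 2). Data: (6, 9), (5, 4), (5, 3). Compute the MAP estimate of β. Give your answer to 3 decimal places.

log p(β | y) = −Σ(yᵢ − βxᵢ)²/(2·9) − β²/(2·2) + const.
Setting the derivative to zero: Σxᵢ(yᵢ − βxᵢ)/9 − β/2 = 0, so β = Σxᵢyᵢ / (Σxᵢ² + σ²/τ²).
Σxᵢyᵢ = 6·9 + 5·4 + 5·3 = 89; Σxᵢ² = 86; σ²/τ² = 4.5.
β̂_MAP = 89 / (86 + 4.5) = 89/90.5 ≈ 0.983.

β̂_MAP = 0.983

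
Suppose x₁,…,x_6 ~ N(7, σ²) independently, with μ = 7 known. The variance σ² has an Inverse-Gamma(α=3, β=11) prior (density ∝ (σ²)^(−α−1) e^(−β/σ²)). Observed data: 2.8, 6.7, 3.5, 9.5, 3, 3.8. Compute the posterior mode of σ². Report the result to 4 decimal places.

Sum of squared deviations about the known mean: SS = (2.8−7)² + (6.7−7)² + (3.5−7)² + (9.5−7)² + (3−7)² + (3.8−7)² = 62.47.
The Normal likelihood contributes (σ²)^(−n/2) exp(−SS/(2σ²)), so the posterior is Inverse-Gamma(α + n/2, β + SS/2) = Inverse-Gamma(6, 42.235).
The mode of Inverse-Gamma(a, b) is b/(a+1) = 42.235/7 ≈ 6.0336.

σ̂²_MAP = 6.0336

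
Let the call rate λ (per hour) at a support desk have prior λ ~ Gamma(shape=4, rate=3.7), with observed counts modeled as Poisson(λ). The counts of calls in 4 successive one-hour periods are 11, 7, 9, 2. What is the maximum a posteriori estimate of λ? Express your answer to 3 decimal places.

Σxᵢ = 11+7+9+2 = 29, with n = 4.
Posterior ∝ λ^3e^(−3.7λ) · λ^29e^(−4λ) = λ^32e^(−7.7λ), i.e. Gamma(shape=33, rate=7.7).
The mode of a Gamma(a, b) with a ≥ 1 (shape–rate) is (a−1)/b = 32/7.7 ≈ 4.156.

λ̂_MAP = 4.156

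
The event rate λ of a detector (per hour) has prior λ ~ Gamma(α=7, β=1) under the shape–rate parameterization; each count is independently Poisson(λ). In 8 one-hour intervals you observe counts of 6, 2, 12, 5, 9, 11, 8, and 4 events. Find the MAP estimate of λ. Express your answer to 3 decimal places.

λ̂_MAP = 7.000

Σxᵢ = 6+2+12+5+9+11+8+4 = 57, with n = 8.
Posterior ∝ λ^6e^(−1λ) · λ^57e^(−8λ) = λ^63e^(−9λ), i.e. Gamma(shape=64, rate=9).
The mode of a Gamma(a, b) with a ≥ 1 (shape–rate) is (a−1)/b = 63/9 ≈ 7.000.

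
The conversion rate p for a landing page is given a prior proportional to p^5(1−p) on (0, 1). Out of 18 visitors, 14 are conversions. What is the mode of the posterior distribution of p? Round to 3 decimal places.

p̂_MAP = 0.792

The prior density ∝ p^5(1−p)^1 is the kernel of Beta(6, 2).
Data: 14 successes in 18 trials. The binomial likelihood contributes p^14(1−p)^4, so the posterior is Beta(6+14, 2+4) = Beta(20, 6).
For Beta(a, b) with a, b > 1 the mode is (a−1)/(a+b−2) = 19/24 ≈ 0.792.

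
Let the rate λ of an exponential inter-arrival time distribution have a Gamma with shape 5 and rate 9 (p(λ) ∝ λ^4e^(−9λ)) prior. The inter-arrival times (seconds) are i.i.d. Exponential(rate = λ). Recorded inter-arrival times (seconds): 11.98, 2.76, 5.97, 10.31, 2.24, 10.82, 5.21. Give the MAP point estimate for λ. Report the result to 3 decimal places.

The Exponential(rate=λ) likelihood is ∝ λ^n e^(−λΣtᵢ). Here n = 7 and Σtᵢ = 11.98 + 2.76 + 5.97 + 10.31 + 2.24 + 10.82 + 5.21 = 49.29.
Posterior ∝ λ^4e^(−9λ) · λ^7e^(−49.29λ) = λ^11e^(−58.29λ), i.e. Gamma(12, 58.29).
Mode = (a−1)/b = 11/58.29 ≈ 0.189.

λ̂_MAP = 0.189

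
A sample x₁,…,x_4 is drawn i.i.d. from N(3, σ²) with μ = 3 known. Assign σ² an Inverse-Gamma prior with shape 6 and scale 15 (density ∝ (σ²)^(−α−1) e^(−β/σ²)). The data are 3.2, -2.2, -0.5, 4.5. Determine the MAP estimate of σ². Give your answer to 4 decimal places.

Sum of squared deviations about the known mean: SS = (3.2−3)² + (-2.2−3)² + (-0.5−3)² + (4.5−3)² = 41.58.
The Normal likelihood contributes (σ²)^(−n/2) exp(−SS/(2σ²)), so the posterior is Inverse-Gamma(α + n/2, β + SS/2) = Inverse-Gamma(8, 35.79).
The mode of Inverse-Gamma(a, b) is b/(a+1) = 35.79/9 ≈ 3.9767.

σ̂²_MAP = 3.9767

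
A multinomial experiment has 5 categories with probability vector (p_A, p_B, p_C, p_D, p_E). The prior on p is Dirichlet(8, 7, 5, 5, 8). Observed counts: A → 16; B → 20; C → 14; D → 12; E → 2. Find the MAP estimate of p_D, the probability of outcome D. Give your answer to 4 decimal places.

MAP estimate of p_D = 0.1739

The posterior is Dirichlet(αᵢ + nᵢ) = Dirichlet(24, 27, 19, 17, 10).
For a Dirichlet(a₁,…,a_K) with all aᵢ > 1, the mode has j-th component (aⱼ − 1)/(Σaᵢ − K).
Here Σaᵢ = 97 and K = 5, so p_D = (17 − 1)/(97 − 5) = 16/92 ≈ 0.1739.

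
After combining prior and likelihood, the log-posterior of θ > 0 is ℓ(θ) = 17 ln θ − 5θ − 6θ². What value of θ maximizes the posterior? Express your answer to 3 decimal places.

θ̂_MAP = 1.000

ℓ'(θ) = 17/θ − 5 − 12θ. Setting this to zero and multiplying by θ: 12θ² + 5θ − 17 = 0.
θ = (−5 + √(5² + 4·12·17)) / (2·12) = (−5 + √841) / 24 = (−5 + 29)/24 = 1.
ℓ''(θ) = −17/θ² − 12 < 0, confirming a maximum.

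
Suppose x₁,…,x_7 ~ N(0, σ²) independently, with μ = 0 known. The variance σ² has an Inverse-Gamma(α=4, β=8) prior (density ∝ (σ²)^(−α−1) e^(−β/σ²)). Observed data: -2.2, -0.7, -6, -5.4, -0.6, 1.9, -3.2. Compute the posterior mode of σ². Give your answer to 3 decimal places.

σ̂²_MAP = 5.924

Sum of squared deviations about the known mean: SS = (-2.2−0)² + (-0.7−0)² + (-6−0)² + (-5.4−0)² + (-0.6−0)² + (1.9−0)² + (-3.2−0)² = 84.7.
The Normal likelihood contributes (σ²)^(−n/2) exp(−SS/(2σ²)), so the posterior is Inverse-Gamma(α + n/2, β + SS/2) = Inverse-Gamma(7.5, 50.35).
The mode of Inverse-Gamma(a, b) is b/(a+1) = 50.35/8.5 ≈ 5.924.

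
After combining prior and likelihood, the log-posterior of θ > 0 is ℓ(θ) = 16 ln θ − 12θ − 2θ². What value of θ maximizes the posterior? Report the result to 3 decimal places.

θ̂_MAP = 1.000

ℓ'(θ) = 16/θ − 12 − 4θ. Setting this to zero and multiplying by θ: 4θ² + 12θ − 16 = 0.
θ = (−12 + √(12² + 4·4·16)) / (2·4) = (−12 + √400) / 8 = (−12 + 20)/8 = 1.
ℓ''(θ) = −16/θ² − 4 < 0, confirming a maximum.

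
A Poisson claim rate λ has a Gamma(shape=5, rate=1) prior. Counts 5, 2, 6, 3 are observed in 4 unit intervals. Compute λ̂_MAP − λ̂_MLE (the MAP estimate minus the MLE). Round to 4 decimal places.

MAP − MLE = 0.0000

Σxᵢ = 16. Posterior is Gamma(21, 5); MAP = (21−1)/5 = 20/5 ≈ 4.00000.
MLE = x̄ = 16/4 ≈ 4.00000.
Difference = 20/5 − 16/4 = 0 ≈ 0.0000.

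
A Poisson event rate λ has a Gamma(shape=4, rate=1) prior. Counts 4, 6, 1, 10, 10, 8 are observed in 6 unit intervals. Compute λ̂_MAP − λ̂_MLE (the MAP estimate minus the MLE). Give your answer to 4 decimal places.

Σxᵢ = 39. Posterior is Gamma(43, 7); MAP = (43−1)/7 = 42/7 ≈ 6.00000.
MLE = x̄ = 39/6 ≈ 6.50000.
Difference = 42/7 − 39/6 = -1/2 ≈ -0.5000.

MAP − MLE = -0.5000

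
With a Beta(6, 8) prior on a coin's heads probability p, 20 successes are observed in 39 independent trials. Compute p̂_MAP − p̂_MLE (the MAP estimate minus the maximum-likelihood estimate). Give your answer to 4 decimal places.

Posterior is Beta(26, 27); MAP = (26−1)/(53−2) = 25/51 ≈ 0.49020.
MLE ignores the prior: p̂_MLE = k/n = 20/39 ≈ 0.51282.
Difference = 25/51 − 20/39 = -5/221 ≈ -0.0226.

MAP − MLE = -0.0226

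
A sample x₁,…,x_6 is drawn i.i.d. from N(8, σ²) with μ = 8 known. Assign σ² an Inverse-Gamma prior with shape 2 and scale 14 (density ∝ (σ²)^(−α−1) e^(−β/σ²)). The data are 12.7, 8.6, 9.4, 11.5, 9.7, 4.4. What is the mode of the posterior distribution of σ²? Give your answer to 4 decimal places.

Sum of squared deviations about the known mean: SS = (12.7−8)² + (8.6−8)² + (9.4−8)² + (11.5−8)² + (9.7−8)² + (4.4−8)² = 52.51.
The Normal likelihood contributes (σ²)^(−n/2) exp(−SS/(2σ²)), so the posterior is Inverse-Gamma(α + n/2, β + SS/2) = Inverse-Gamma(5, 40.255).
The mode of Inverse-Gamma(a, b) is b/(a+1) = 40.255/6 ≈ 6.7092.

σ̂²_MAP = 6.7092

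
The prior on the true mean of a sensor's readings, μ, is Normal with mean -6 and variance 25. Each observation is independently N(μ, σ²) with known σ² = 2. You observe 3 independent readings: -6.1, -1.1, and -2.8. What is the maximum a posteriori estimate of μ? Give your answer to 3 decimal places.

n = 3; x̄ = ((-6.1) + (-1.1) + (-2.8))/3 = -10/3 = -10/3 ≈ -3.3333.
For a Normal prior and Normal likelihood with known variance, the posterior is Normal; its mode equals its mean, the precision-weighted average.
Prior precision 1/σ₀² = 1/25 = 0.04; data precision n/σ² = 3/2 = 1.5.
μ̂ = (0.04·(-6) + 1.5·(-10/3)) / (0.04 + 1.5) = (-5.24)/1.54 = -262/77 ≈ -3.403.

μ̂_MAP = -3.403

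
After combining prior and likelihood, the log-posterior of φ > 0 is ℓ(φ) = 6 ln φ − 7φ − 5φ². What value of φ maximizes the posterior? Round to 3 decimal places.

φ̂_MAP = 0.500

ℓ'(φ) = 6/φ − 7 − 10φ. Setting this to zero and multiplying by φ: 10φ² + 7φ − 6 = 0.
φ = (−7 + √(7² + 4·10·6)) / (2·10) = (−7 + √289) / 20 = (−7 + 17)/20 = 1/2.
ℓ''(φ) = −6/φ² − 10 < 0, confirming a maximum.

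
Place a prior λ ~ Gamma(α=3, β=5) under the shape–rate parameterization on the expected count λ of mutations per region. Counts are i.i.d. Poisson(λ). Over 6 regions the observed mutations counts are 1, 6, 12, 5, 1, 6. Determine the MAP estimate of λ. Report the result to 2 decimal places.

λ̂_MAP = 3.00

Σxᵢ = 1+6+12+5+1+6 = 31, with n = 6.
Posterior ∝ λ^2e^(−5λ) · λ^31e^(−6λ) = λ^33e^(−11λ), i.e. Gamma(shape=34, rate=11).
The mode of a Gamma(a, b) with a ≥ 1 (shape–rate) is (a−1)/b = 33/11 ≈ 3.00.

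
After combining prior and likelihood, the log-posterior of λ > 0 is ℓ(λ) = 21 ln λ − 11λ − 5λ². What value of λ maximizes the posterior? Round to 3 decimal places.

ℓ'(λ) = 21/λ − 11 − 10λ. Setting this to zero and multiplying by λ: 10λ² + 11λ − 21 = 0.
λ = (−11 + √(11² + 4·10·21)) / (2·10) = (−11 + √961) / 20 = (−11 + 31)/20 = 1.
ℓ''(λ) = −21/λ² − 10 < 0, confirming a maximum.

λ̂_MAP = 1.000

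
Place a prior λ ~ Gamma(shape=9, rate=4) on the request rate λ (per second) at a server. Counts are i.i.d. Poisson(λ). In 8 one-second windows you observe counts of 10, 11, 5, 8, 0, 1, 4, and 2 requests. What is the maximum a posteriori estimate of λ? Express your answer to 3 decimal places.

λ̂_MAP = 4.083

Σxᵢ = 10+11+5+8+0+1+4+2 = 41, with n = 8.
Posterior ∝ λ^8e^(−4λ) · λ^41e^(−8λ) = λ^49e^(−12λ), i.e. Gamma(shape=50, rate=12).
The mode of a Gamma(a, b) with a ≥ 1 (shape–rate) is (a−1)/b = 49/12 ≈ 4.083.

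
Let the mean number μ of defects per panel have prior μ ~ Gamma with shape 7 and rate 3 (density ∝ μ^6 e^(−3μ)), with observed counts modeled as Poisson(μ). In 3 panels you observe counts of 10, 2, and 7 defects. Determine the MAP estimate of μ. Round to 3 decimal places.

Σxᵢ = 10+2+7 = 19, with n = 3.
Posterior ∝ μ^6e^(−3μ) · μ^19e^(−3μ) = μ^25e^(−6μ), i.e. Gamma(shape=26, rate=6).
The mode of a Gamma(a, b) with a ≥ 1 (shape–rate) is (a−1)/b = 25/6 ≈ 4.167.

μ̂_MAP = 4.167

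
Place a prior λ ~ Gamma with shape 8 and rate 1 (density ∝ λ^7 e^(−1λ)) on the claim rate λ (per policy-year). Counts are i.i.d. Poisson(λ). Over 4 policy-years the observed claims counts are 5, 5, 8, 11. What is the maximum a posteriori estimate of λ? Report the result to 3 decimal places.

Σxᵢ = 5+5+8+11 = 29, with n = 4.
Posterior ∝ λ^7e^(−1λ) · λ^29e^(−4λ) = λ^36e^(−5λ), i.e. Gamma(shape=37, rate=5).
The mode of a Gamma(a, b) with a ≥ 1 (shape–rate) is (a−1)/b = 36/5 ≈ 7.200.

λ̂_MAP = 7.200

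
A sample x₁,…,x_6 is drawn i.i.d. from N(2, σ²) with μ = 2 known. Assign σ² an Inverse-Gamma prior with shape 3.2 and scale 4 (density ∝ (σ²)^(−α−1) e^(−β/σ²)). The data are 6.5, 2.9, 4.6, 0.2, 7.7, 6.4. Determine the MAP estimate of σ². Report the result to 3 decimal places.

Sum of squared deviations about the known mean: SS = (6.5−2)² + (2.9−2)² + (4.6−2)² + (0.2−2)² + (7.7−2)² + (6.4−2)² = 82.91.
The Normal likelihood contributes (σ²)^(−n/2) exp(−SS/(2σ²)), so the posterior is Inverse-Gamma(α + n/2, β + SS/2) = Inverse-Gamma(6.2, 45.455).
The mode of Inverse-Gamma(a, b) is b/(a+1) = 45.455/7.2 ≈ 6.313.

σ̂²_MAP = 6.313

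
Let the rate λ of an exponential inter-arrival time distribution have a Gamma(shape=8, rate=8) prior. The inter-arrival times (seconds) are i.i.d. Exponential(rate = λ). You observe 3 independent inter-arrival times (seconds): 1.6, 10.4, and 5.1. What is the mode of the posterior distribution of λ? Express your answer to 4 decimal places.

The Exponential(rate=λ) likelihood is ∝ λ^n e^(−λΣtᵢ). Here n = 3 and Σtᵢ = 1.6 + 10.4 + 5.1 = 17.1.
Posterior ∝ λ^7e^(−8λ) · λ^3e^(−17.1λ) = λ^10e^(−25.1λ), i.e. Gamma(11, 25.1).
Mode = (a−1)/b = 10/25.1 ≈ 0.3984.

λ̂_MAP = 0.3984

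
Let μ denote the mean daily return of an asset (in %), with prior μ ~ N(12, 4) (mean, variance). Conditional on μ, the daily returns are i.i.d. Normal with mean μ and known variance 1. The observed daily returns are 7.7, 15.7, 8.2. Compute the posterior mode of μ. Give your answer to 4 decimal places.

n = 3; x̄ = (7.7 + 15.7 + 8.2)/3 = 31.6/3 = 158/15 ≈ 10.5333.
For a Normal prior and Normal likelihood with known variance, the posterior is Normal; its mode equals its mean, the precision-weighted average.
Prior precision 1/σ₀² = 1/4 = 0.25; data precision n/σ² = 3/1 = 3.
μ̂ = (0.25·12 + 3·(158/15)) / (0.25 + 3) = 34.6/3.25 = 692/65 ≈ 10.6462.

μ̂_MAP = 10.6462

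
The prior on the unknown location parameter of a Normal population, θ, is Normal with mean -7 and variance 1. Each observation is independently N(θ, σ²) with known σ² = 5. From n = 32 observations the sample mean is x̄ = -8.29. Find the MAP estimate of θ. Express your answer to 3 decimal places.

n = 32, x̄ = -8.29.
For a Normal prior and Normal likelihood with known variance, the posterior is Normal; its mode equals its mean, the precision-weighted average.
Prior precision 1/σ₀² = 1/1 = 1; data precision n/σ² = 32/5 = 6.4.
θ̂ = (1·(-7) + 6.4·(-8.29)) / (1 + 6.4) = (-60.056)/7.4 = -7507/925 ≈ -8.116.

θ̂_MAP = -8.116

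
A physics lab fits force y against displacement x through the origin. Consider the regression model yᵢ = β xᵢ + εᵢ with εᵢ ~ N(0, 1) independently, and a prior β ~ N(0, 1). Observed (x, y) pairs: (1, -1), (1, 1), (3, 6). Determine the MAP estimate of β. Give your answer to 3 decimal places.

log p(β | y) = −Σ(yᵢ − βxᵢ)²/(2·1) − β²/(2·1) + const.
Setting the derivative to zero: Σxᵢ(yᵢ − βxᵢ)/1 − β/1 = 0, so β = Σxᵢyᵢ / (Σxᵢ² + σ²/τ²).
Σxᵢyᵢ = 1·(-1) + 1·1 + 3·6 = 18; Σxᵢ² = 11; σ²/τ² = 1.
β̂_MAP = 18 / (11 + 1) = 18/12 ≈ 1.500.

β̂_MAP = 1.500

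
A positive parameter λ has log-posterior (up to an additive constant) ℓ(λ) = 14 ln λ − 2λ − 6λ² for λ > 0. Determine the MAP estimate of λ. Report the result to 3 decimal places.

λ̂_MAP = 1.000

ℓ'(λ) = 14/λ − 2 − 12λ. Setting this to zero and multiplying by λ: 12λ² + 2λ − 14 = 0.
λ = (−2 + √(2² + 4·12·14)) / (2·12) = (−2 + √676) / 24 = (−2 + 26)/24 = 1.
ℓ''(λ) = −14/λ² − 12 < 0, confirming a maximum.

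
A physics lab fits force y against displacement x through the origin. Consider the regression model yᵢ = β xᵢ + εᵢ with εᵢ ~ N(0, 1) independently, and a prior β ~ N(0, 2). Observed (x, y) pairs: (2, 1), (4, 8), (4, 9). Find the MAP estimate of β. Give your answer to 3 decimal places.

log p(β | y) = −Σ(yᵢ − βxᵢ)²/(2·1) − β²/(2·2) + const.
Setting the derivative to zero: Σxᵢ(yᵢ − βxᵢ)/1 − β/2 = 0, so β = Σxᵢyᵢ / (Σxᵢ² + σ²/τ²).
Σxᵢyᵢ = 2·1 + 4·8 + 4·9 = 70; Σxᵢ² = 36; σ²/τ² = 0.5.
β̂_MAP = 70 / (36 + 0.5) = 70/36.5 ≈ 1.918.

β̂_MAP = 1.918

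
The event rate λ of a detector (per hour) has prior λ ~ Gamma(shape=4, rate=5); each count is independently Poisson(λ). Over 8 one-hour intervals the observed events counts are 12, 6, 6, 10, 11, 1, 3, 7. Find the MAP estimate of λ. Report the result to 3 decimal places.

λ̂_MAP = 4.538

Σxᵢ = 12+6+6+10+11+1+3+7 = 56, with n = 8.
Posterior ∝ λ^3e^(−5λ) · λ^56e^(−8λ) = λ^59e^(−13λ), i.e. Gamma(shape=60, rate=13).
The mode of a Gamma(a, b) with a ≥ 1 (shape–rate) is (a−1)/b = 59/13 ≈ 4.538.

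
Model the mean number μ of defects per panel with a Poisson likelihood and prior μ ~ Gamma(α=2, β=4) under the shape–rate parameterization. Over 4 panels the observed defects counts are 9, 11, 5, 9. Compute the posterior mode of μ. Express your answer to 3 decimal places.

Σxᵢ = 9+11+5+9 = 34, with n = 4.
Posterior ∝ μe^(−4μ) · μ^34e^(−4μ) = μ^35e^(−8μ), i.e. Gamma(shape=36, rate=8).
The mode of a Gamma(a, b) with a ≥ 1 (shape–rate) is (a−1)/b = 35/8 ≈ 4.375.

μ̂_MAP = 4.375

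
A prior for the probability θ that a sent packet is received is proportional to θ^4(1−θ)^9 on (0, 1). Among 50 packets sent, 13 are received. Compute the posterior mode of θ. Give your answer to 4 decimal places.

The prior density ∝ θ^4(1−θ)^9 is the kernel of Beta(5, 10).
Data: 13 successes in 50 trials. The binomial likelihood contributes θ^13(1−θ)^37, so the posterior is Beta(5+13, 10+37) = Beta(18, 47).
For Beta(a, b) with a, b > 1 the mode is (a−1)/(a+b−2) = 17/63 ≈ 0.2698.

θ̂_MAP = 0.2698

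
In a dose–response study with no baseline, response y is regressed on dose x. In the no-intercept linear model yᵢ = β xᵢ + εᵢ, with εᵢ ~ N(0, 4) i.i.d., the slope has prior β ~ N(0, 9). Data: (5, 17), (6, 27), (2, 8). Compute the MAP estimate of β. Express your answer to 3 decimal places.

β̂_MAP = 4.019

log p(β | y) = −Σ(yᵢ − βxᵢ)²/(2·4) − β²/(2·9) + const.
Setting the derivative to zero: Σxᵢ(yᵢ − βxᵢ)/4 − β/9 = 0, so β = Σxᵢyᵢ / (Σxᵢ² + σ²/τ²).
Σxᵢyᵢ = 5·17 + 6·27 + 2·8 = 263; Σxᵢ² = 65; σ²/τ² = 4/9.
β̂_MAP = 263 / (65 + 4/9) = 263/(589/9) = 2367/589 ≈ 4.019.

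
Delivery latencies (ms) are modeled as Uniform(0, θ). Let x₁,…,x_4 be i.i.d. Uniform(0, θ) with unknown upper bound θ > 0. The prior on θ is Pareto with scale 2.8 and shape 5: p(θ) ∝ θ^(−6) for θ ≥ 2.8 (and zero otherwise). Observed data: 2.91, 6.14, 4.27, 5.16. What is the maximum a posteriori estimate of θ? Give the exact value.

θ̂_MAP = 6.14

The Uniform(0, θ) likelihood is θ^(−n) for θ ≥ max(xᵢ), zero otherwise. Here max(xᵢ) = 6.14.
Posterior ∝ θ^(−6) · θ^(−4) = θ^(−10) on θ ≥ max(2.8, 6.14) = 6.14.
This density is strictly decreasing in θ, so the posterior mode lies at the lower boundary of the support.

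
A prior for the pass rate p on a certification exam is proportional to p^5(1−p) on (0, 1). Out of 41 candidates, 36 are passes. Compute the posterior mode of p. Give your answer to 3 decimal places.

The prior density ∝ p^5(1−p)^1 is the kernel of Beta(6, 2).
Data: 36 successes in 41 trials. The binomial likelihood contributes p^36(1−p)^5, so the posterior is Beta(6+36, 2+5) = Beta(42, 7).
For Beta(a, b) with a, b > 1 the mode is (a−1)/(a+b−2) = 41/47 ≈ 0.872.

p̂_MAP = 0.872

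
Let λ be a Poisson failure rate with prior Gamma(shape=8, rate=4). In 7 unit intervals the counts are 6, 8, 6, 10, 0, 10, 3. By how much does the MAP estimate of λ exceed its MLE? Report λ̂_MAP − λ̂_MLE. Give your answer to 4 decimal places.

MAP − MLE = -1.5974

Σxᵢ = 43. Posterior is Gamma(51, 11); MAP = (51−1)/11 = 50/11 ≈ 4.54545.
MLE = x̄ = 43/7 ≈ 6.14286.
Difference = 50/11 − 43/7 = -123/77 ≈ -1.5974.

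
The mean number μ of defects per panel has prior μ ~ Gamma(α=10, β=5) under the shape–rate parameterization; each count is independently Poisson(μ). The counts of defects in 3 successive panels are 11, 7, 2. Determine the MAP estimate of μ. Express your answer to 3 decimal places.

Σxᵢ = 11+7+2 = 20, with n = 3.
Posterior ∝ μ^9e^(−5μ) · μ^20e^(−3μ) = μ^29e^(−8μ), i.e. Gamma(shape=30, rate=8).
The mode of a Gamma(a, b) with a ≥ 1 (shape–rate) is (a−1)/b = 29/8 ≈ 3.625.

μ̂_MAP = 3.625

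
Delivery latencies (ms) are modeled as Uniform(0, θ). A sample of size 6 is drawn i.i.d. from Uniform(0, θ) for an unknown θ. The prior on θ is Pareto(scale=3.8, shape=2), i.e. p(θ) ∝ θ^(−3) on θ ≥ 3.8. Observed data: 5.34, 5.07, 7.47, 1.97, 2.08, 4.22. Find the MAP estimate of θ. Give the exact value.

The Uniform(0, θ) likelihood is θ^(−n) for θ ≥ max(xᵢ), zero otherwise. Here max(xᵢ) = 7.47.
Posterior ∝ θ^(−3) · θ^(−6) = θ^(−9) on θ ≥ max(3.8, 7.47) = 7.47.
This density is strictly decreasing in θ, so the posterior mode lies at the lower boundary of the support.

θ̂_MAP = 7.47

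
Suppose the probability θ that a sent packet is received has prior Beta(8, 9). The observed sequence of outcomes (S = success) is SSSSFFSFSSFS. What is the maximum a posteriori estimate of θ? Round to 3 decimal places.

θ̂_MAP = 0.556

Prior: Beta(8, 9).
Data: 8 successes in 12 trials (from the sequence). The binomial likelihood contributes θ^8(1−θ)^4, so the posterior is Beta(8+8, 9+4) = Beta(16, 13).
For Beta(a, b) with a, b > 1 the mode is (a−1)/(a+b−2) = 15/27 ≈ 0.556.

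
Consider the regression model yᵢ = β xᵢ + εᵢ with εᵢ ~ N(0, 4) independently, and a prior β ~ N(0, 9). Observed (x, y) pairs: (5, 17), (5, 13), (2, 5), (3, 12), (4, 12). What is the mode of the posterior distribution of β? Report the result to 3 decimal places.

β̂_MAP = 3.071

log p(β | y) = −Σ(yᵢ − βxᵢ)²/(2·4) − β²/(2·9) + const.
Setting the derivative to zero: Σxᵢ(yᵢ − βxᵢ)/4 − β/9 = 0, so β = Σxᵢyᵢ / (Σxᵢ² + σ²/τ²).
Σxᵢyᵢ = 5·17 + 5·13 + 2·5 + 3·12 + 4·12 = 244; Σxᵢ² = 79; σ²/τ² = 4/9.
β̂_MAP = 244 / (79 + 4/9) = 244/(715/9) = 2196/715 ≈ 3.071.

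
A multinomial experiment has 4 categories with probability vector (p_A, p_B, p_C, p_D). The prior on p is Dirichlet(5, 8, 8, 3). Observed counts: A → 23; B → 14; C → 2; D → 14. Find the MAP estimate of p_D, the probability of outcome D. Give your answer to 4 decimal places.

MAP estimate of p_D = 0.2192

The posterior is Dirichlet(αᵢ + nᵢ) = Dirichlet(28, 22, 10, 17).
For a Dirichlet(a₁,…,a_K) with all aᵢ > 1, the mode has j-th component (aⱼ − 1)/(Σaᵢ − K).
Here Σaᵢ = 77 and K = 4, so p_D = (17 − 1)/(77 − 4) = 16/73 ≈ 0.2192.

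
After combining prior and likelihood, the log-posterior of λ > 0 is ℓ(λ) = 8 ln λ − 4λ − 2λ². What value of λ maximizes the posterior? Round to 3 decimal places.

λ̂_MAP = 1.000

ℓ'(λ) = 8/λ − 4 − 4λ. Setting this to zero and multiplying by λ: 4λ² + 4λ − 8 = 0.
λ = (−4 + √(4² + 4·4·8)) / (2·4) = (−4 + √144) / 8 = (−4 + 12)/8 = 1.
ℓ''(λ) = −8/λ² − 4 < 0, confirming a maximum.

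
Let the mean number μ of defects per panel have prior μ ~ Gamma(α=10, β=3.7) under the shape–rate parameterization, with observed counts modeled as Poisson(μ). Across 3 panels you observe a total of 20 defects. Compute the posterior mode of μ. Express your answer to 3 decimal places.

Σxᵢ = 20, n = 3.
Posterior ∝ μ^9e^(−3.7μ) · μ^20e^(−3μ) = μ^29e^(−6.7μ), i.e. Gamma(shape=30, rate=6.7).
The mode of a Gamma(a, b) with a ≥ 1 (shape–rate) is (a−1)/b = 29/6.7 ≈ 4.328.

μ̂_MAP = 4.328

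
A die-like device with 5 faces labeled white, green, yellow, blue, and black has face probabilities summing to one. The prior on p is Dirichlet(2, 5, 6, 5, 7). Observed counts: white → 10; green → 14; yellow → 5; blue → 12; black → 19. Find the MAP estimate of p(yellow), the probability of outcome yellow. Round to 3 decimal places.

MAP estimate of p(yellow) = 0.125

The posterior is Dirichlet(αᵢ + nᵢ) = Dirichlet(12, 19, 11, 17, 26).
For a Dirichlet(a₁,…,a_K) with all aᵢ > 1, the mode has j-th component (aⱼ − 1)/(Σaᵢ − K).
Here Σaᵢ = 85 and K = 5, so p(yellow) = (11 − 1)/(85 − 5) = 10/80 ≈ 0.125.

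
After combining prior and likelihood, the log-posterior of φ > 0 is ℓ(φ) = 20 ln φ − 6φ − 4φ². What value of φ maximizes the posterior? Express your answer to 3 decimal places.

φ̂_MAP = 1.250

ℓ'(φ) = 20/φ − 6 − 8φ. Setting this to zero and multiplying by φ: 8φ² + 6φ − 20 = 0.
φ = (−6 + √(6² + 4·8·20)) / (2·8) = (−6 + √676) / 16 = (−6 + 26)/16 = 5/4.
ℓ''(φ) = −20/φ² − 8 < 0, confirming a maximum.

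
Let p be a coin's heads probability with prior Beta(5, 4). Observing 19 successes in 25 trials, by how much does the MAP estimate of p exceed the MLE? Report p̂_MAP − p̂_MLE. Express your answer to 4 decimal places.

Posterior is Beta(24, 10); MAP = (24−1)/(34−2) = 23/32 ≈ 0.71875.
MLE ignores the prior: p̂_MLE = k/n = 19/25 ≈ 0.76000.
Difference = 23/32 − 19/25 = -33/800 ≈ -0.0413.

MAP − MLE = -0.0413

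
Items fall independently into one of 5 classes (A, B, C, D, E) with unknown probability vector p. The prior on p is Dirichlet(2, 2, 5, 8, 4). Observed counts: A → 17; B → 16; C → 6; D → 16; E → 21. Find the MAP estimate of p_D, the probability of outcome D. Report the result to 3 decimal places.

The posterior is Dirichlet(αᵢ + nᵢ) = Dirichlet(19, 18, 11, 24, 25).
For a Dirichlet(a₁,…,a_K) with all aᵢ > 1, the mode has j-th component (aⱼ − 1)/(Σaᵢ − K).
Here Σaᵢ = 97 and K = 5, so p_D = (24 − 1)/(97 − 5) = 23/92 ≈ 0.250.

MAP estimate of p_D = 0.250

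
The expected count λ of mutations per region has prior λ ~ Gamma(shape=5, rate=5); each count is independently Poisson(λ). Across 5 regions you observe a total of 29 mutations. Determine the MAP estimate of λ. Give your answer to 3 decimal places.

λ̂_MAP = 3.300

Σxᵢ = 29, n = 5.
Posterior ∝ λ^4e^(−5λ) · λ^29e^(−5λ) = λ^33e^(−10λ), i.e. Gamma(shape=34, rate=10).
The mode of a Gamma(a, b) with a ≥ 1 (shape–rate) is (a−1)/b = 33/10 ≈ 3.300.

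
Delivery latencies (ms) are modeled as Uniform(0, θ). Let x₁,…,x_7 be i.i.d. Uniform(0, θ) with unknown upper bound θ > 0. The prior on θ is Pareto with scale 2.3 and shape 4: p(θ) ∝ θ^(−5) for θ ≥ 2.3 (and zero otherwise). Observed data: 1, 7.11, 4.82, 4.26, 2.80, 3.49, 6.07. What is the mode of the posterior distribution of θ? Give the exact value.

The Uniform(0, θ) likelihood is θ^(−n) for θ ≥ max(xᵢ), zero otherwise. Here max(xᵢ) = 7.11.
Posterior ∝ θ^(−5) · θ^(−7) = θ^(−12) on θ ≥ max(2.3, 7.11) = 7.11.
This density is strictly decreasing in θ, so the posterior mode lies at the lower boundary of the support.

θ̂_MAP = 7.11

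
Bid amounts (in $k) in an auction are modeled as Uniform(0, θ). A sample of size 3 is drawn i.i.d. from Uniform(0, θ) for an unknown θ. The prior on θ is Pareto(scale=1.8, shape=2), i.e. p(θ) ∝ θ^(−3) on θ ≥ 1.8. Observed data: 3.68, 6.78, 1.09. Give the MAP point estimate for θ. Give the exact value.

The Uniform(0, θ) likelihood is θ^(−n) for θ ≥ max(xᵢ), zero otherwise. Here max(xᵢ) = 6.78.
Posterior ∝ θ^(−3) · θ^(−3) = θ^(−6) on θ ≥ max(1.8, 6.78) = 6.78.
This density is strictly decreasing in θ, so the posterior mode lies at the lower boundary of the support.

θ̂_MAP = 6.78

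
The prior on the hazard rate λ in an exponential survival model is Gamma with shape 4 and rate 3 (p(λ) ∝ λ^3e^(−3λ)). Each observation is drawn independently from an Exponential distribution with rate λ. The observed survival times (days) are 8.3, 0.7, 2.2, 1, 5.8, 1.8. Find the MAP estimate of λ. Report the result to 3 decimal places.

The Exponential(rate=λ) likelihood is ∝ λ^n e^(−λΣtᵢ). Here n = 6 and Σtᵢ = 8.3 + 0.7 + 2.2 + 1 + 5.8 + 1.8 = 19.8.
Posterior ∝ λ^3e^(−3λ) · λ^6e^(−19.8λ) = λ^9e^(−22.8λ), i.e. Gamma(10, 22.8).
Mode = (a−1)/b = 9/22.8 ≈ 0.395.

λ̂_MAP = 0.395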